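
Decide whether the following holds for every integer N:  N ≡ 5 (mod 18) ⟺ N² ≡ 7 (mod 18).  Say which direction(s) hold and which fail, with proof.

Forward direction. Suppose N ≡ 5 (mod 18). Write N = 18j + 5. Then (18j + 5)² = 324j² + 180j + 25 = 18(18j² + 10j + 1) + 7, so N² ≡ 7 (mod 18).

Converse. This fails: take N = 13. Then 13² = 169 ≡ 7 (mod 18), yet 13 ≡ 13 (mod 18), not 5.

Only the forward implication holds.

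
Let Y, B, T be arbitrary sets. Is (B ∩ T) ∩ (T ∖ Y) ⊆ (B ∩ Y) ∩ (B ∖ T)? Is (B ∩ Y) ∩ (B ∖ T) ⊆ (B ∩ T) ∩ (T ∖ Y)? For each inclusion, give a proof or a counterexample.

Forward inclusion. This inclusion fails. Take Y = ∅, B = {1}, T = {1}; then 1 ∈ (B ∩ T) ∩ (T ∖ Y) but 1 ∉ (B ∩ Y) ∩ (B ∖ T).

Reverse inclusion. This inclusion fails. Take Y = {1}, B = {1}, T = ∅; then 1 ∈ (B ∩ Y) ∩ (B ∖ T) but 1 ∉ (B ∩ T) ∩ (T ∖ Y).

Neither inclusion holds.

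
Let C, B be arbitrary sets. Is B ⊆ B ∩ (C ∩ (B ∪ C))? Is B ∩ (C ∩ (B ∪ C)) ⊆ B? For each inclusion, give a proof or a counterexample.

(⊆) fails; (⊇) holds.

(⊆) This inclusion fails. Take C = ∅, B = {1}; then 1 ∈ B but 1 ∉ B ∩ (C ∩ (B ∪ C)).

(⊇) Let x ∈ B ∩ (C ∩ (B ∪ C)). Then x ∈ C ∩ B, from which x ∈ B.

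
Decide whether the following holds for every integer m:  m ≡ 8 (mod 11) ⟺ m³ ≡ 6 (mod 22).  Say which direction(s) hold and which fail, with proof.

(⇒) This fails: take m = 19. Then 19 ≡ 8 (mod 11), but 19³ = 6859 ≡ 17 (mod 22), not 6.

(⇐) Conversely, the residues r modulo 22 with r³ ≡ 6 (mod 22) are exactly {8}, and each is ≡ 8 (mod 11).

(⇒) fails; (⇐) holds.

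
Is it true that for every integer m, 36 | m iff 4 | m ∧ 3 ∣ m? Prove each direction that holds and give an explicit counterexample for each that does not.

(⇒) holds; (⇐) fails.

(⟹) If 36 ∣ m, write m = 36q. Since 36 = 9·4, m = 4·(9q), so 4 ∣ m; and since 36 = 12·3, m = 3·(12q), so 3 ∣ m.

(⟸) This fails: take m = 12. Both 4 ∣ 12 and 3 ∣ 12, yet 12 is not a multiple of 36 (since 12 = 0·36 + 12), so 36 ∤ 12.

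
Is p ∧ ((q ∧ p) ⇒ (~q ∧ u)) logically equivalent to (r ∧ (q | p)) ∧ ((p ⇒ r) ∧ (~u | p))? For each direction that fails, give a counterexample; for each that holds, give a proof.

Neither direction holds.

(→) This fails. Under p = T, u = F, r = F, q = F, the left side is true but the right side is false.

(←) This fails. Under p = F, u = F, r = T, q = T, the left side is false but the right side is true.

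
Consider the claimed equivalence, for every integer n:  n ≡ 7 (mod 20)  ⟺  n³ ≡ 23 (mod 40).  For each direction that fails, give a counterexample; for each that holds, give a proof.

The forward direction fails; the converse holds.

(→) This fails: take n = 27. Then 27 ≡ 7 (mod 20), but 27³ = 19683 ≡ 3 (mod 40), not 23.

(←) Conversely, the residues r modulo 40 with r³ ≡ 23 (mod 40) are exactly {7}, and each is ≡ 7 (mod 20).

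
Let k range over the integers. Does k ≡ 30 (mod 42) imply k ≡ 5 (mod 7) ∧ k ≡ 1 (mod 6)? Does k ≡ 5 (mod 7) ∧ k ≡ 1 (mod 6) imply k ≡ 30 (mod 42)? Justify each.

Forward direction. This fails: k = 30 gives 30 ≡ 30 (mod 42) but 30 ≡ 2 (mod 7), so the conjunction on the right does not hold.

Converse. This fails: k = 19 satisfies both congruences on the right (19 ≡ 5 mod 7 and 19 ≡ 1 mod 6) yet 19 ≡ 19 (mod 42), not 30.

Neither implication holds.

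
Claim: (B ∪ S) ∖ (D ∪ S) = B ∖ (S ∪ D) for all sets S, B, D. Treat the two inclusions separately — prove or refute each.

(⊆) Let x ∈ (B ∪ S) ∖ (D ∪ S). Then x ∈ B and x ∉ S, D, from which x ∈ B ∖ (S ∪ D).

(⊇) Let x ∈ B ∖ (S ∪ D). Then x ∈ B and x ∉ S, D, from which x ∈ (B ∪ S) ∖ (D ∪ S).

Both inclusions hold.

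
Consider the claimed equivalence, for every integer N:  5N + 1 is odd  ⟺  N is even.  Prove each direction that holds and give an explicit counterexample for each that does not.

The biconditional holds.

Converse. Suppose N is even; write N = 2j. Then 5N + 1 = 5·(2j) + 1 = 2·5j + 1, which is odd.

Forward direction. Suppose 5N + 1 is odd. Since 5 is odd, 5N and N have the same parity, so 5N + 1 ≡ N + 1 (mod 2). As 1 is odd, 5N + 1 is odd exactly when N is even. Thus N is even.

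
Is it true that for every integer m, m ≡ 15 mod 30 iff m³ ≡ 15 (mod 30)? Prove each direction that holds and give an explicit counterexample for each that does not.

(⇒) Suppose m ≡ 15 mod 30. Write m = 30j + 15. Then (30j + 15)³ = 27000j³ + 40500j² + 20250j + 3375 = 30(900j³ + 1350j² + 675j + 112) + 15, so m³ ≡ 15 (mod 30).

(⇐) Conversely, suppose m³ ≡ 15 (mod 30). The only residue r in {0, …, 29} with r³ ≡ 15 (mod 30) is r = 15, so m ≡ 15 (mod 30).

Both directions hold.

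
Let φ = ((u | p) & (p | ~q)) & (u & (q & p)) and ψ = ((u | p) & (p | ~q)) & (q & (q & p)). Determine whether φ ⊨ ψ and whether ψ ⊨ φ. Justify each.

(→) Assume the antecedent. If u is true, the antecedent forces (u = T, q = T, p = T), and the consequent holds there. If u is false, the antecedent cannot hold. Either way the consequent holds.

(←) This fails. Under u = F, q = T, p = T, the left side is false but the right side is true.

Not equivalent: only (⇒) holds.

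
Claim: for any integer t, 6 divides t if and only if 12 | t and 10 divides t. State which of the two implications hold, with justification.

Only the reverse direction holds.

Converse. Suppose 12 ∣ t and 10 ∣ t. Any common multiple of 12 and 10 is a multiple of their lcm; here lcm(12, 10) = 12·10/gcd(12, 10) = 120/2 = 60, so 60 ∣ t. Since 6 ∣ 60, it follows that 6 ∣ t.

Forward direction. This fails: take t = 6. Certainly 6 ∣ 6, but 12 ∤ 6.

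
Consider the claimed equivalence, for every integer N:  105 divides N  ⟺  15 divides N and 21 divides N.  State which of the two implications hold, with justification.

Both implications hold.

(←) Suppose 15 ∣ N and 21 ∣ N. Any common multiple of 15 and 21 is a multiple of their lcm; here lcm(15, 21) = 15·21/gcd(15, 21) = 315/3 = 105, so 105 ∣ N.

(→) If 105 ∣ N, write N = 105q. Since 105 = 7·15, N = 15·(7q), so 15 ∣ N; and since 105 = 5·21, N = 21·(5q), so 21 ∣ N.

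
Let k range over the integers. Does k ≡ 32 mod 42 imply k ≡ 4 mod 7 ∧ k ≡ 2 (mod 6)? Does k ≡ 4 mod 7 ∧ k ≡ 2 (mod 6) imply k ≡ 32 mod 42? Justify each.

Forward direction. Suppose k ≡ 32 (mod 42); write k = 42j + 32. Since 7 ∣ 42, reducing mod 7 gives k ≡ 32 ≡ 4 (mod 7); since 6 ∣ 42, reducing mod 6 gives k ≡ 32 ≡ 2 (mod 6).

Converse. If k ≡ 4 (mod 7) and k ≡ 2 (mod 6), then by the Chinese remainder theorem k ≡ 32 (mod 42). This is exactly k ≡ 32 (mod 42).

Equivalent; both directions hold.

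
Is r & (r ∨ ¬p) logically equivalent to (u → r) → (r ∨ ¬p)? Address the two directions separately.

(←) This fails. Under r = F, u = F, p = F, the left side is false but the right side is true.

(→) Assume the antecedent. If r is true, (u → r) → (r ∨ ¬p) reduces to true regardless of the other variables. If r is false, the antecedent cannot hold. Either way (u → r) → (r ∨ ¬p) holds.

Not equivalent: only (⇒) holds.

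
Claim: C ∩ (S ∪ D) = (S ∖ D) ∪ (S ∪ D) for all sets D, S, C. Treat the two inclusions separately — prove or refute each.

The sets are not equal: only the forward inclusion holds.

(⊆) Let x ∈ C ∩ (S ∪ D). Then either x ∈ D ∩ C and x ∉ S; or x ∈ S ∩ C and x ∉ D; or x ∈ D ∩ S ∩ C. In each case x ∈ (S ∖ D) ∪ (S ∪ D), so C ∩ (S ∪ D) ⊆ (S ∖ D) ∪ (S ∪ D).

(⊇) This inclusion fails. Take D = {1}, S = ∅, C = ∅; then 1 ∈ (S ∖ D) ∪ (S ∪ D) but 1 ∉ C ∩ (S ∪ D).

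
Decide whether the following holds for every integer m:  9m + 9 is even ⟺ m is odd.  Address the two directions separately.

The biconditional holds.

(⇒) Suppose 9m + 9 is even. Since 9 is odd, 9m and m have the same parity, so 9m + 9 ≡ m + 9 (mod 2). As 9 is odd, 9m + 9 is even exactly when m is odd. Thus m is odd.

(⇐) Conversely, suppose m is odd; write m = 2j + 1. Then 9m + 9 = 9·(2j + 1) + 9 = 2·9j + 18, which is even.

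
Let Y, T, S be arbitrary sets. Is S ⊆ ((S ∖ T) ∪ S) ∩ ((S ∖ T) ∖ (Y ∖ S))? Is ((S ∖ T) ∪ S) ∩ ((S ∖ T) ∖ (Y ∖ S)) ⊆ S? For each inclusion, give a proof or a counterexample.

Forward inclusion. This inclusion fails. Take Y = ∅, T = {1}, S = {1}; then 1 ∈ S but 1 ∉ ((S ∖ T) ∪ S) ∩ ((S ∖ T) ∖ (Y ∖ S)).

Reverse inclusion. Let x ∈ ((S ∖ T) ∪ S) ∩ ((S ∖ T) ∖ (Y ∖ S)). Then either x ∈ S and x ∉ Y, T; or x ∈ Y ∩ S and x ∉ T. In each case x ∈ S, so ((S ∖ T) ∪ S) ∩ ((S ∖ T) ∖ (Y ∖ S)) ⊆ S.

The sets are not equal: only the reverse inclusion holds.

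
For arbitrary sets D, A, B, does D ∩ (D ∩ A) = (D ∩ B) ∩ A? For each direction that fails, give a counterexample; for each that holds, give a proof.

Forward inclusion. This inclusion fails. Take D = {1}, A = {1}, B = ∅; then 1 ∈ D ∩ (D ∩ A) but 1 ∉ (D ∩ B) ∩ A.

Reverse inclusion. Let x ∈ (D ∩ B) ∩ A. Then x ∈ D ∩ A ∩ B, from which x ∈ D ∩ (D ∩ A).

(⊆) fails; (⊇) holds.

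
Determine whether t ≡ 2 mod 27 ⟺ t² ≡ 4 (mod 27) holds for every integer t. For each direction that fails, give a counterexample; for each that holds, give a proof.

Not equivalent: only (⇒) holds.

Converse. This fails: take t = 25. Then 25² = 625 ≡ 4 (mod 27), yet 25 ≡ 25 (mod 27), not 2.

Forward direction. Suppose t ≡ 2 mod 27. Write t = 27j + 2. Then (27j + 2)² = 729j² + 108j + 4 = 27(27j² + 4j) + 4, so t² ≡ 4 (mod 27).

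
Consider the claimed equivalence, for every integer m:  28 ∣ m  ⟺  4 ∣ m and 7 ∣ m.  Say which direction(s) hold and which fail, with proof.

Both implications hold.

(⟹) If 28 ∣ m, write m = 28q. Since 28 = 7·4, m = 4·(7q), so 4 ∣ m; and since 28 = 4·7, m = 7·(4q), so 7 ∣ m.

(⟸) Suppose 4 ∣ m and 7 ∣ m. Any common multiple of 4 and 7 is a multiple of their lcm; here gcd(4, 7) = 1, so lcm(4, 7) = 4·7 = 28, so 28 ∣ m.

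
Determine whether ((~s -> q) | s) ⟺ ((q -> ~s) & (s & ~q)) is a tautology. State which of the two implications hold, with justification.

Forward direction. This fails. Under s = F, q = T, the left side is true but the right side is false.

Converse. Assume the antecedent. If s is true, (~s -> q) | s reduces to true regardless of the other variables. If s is false, the antecedent cannot hold. Either way (~s -> q) | s holds.

Only the converse holds.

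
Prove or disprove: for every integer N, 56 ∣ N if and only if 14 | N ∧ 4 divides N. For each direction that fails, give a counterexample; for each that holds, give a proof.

Only the forward direction holds.

(←) This fails: take N = 28. Both 14 ∣ 28 and 4 ∣ 28, yet 28 is not a multiple of 56 (since 28 = 0·56 + 28), so 56 ∤ 28.

(→) If 56 ∣ N, write N = 56q. Since 56 = 4·14, N = 14·(4q), so 14 ∣ N; and since 56 = 14·4, N = 4·(14q), so 4 ∣ N.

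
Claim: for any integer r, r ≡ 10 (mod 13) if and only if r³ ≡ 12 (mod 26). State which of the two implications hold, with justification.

(→) This fails: take r = 23. Then 23 ≡ 10 (mod 13), but 23³ = 12167 ≡ 25 (mod 26), not 12.

(←) This fails: take r = 4. Then 4³ = 64 ≡ 12 (mod 26), yet 4 ≡ 4 (mod 13), not 10.

Neither direction holds.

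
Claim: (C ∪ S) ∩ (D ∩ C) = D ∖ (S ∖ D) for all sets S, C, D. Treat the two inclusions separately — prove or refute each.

(⊆) holds; (⊇) fails.

Forward inclusion. Let x ∈ (C ∪ S) ∩ (D ∩ C). Then either x ∈ C ∩ D and x ∉ S; or x ∈ S ∩ C ∩ D. In each case x ∈ D ∖ (S ∖ D), so (C ∪ S) ∩ (D ∩ C) ⊆ D ∖ (S ∖ D).

Reverse inclusion. This inclusion fails. Take S = ∅, C = ∅, D = {1}; then 1 ∈ D ∖ (S ∖ D) but 1 ∉ (C ∪ S) ∩ (D ∩ C).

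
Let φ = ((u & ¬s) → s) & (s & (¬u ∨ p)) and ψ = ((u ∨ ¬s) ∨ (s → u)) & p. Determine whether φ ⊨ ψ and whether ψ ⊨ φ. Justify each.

[⇒] This fails. Under p = F, u = F, s = T, the left side is true but the right side is false.

[⇐] This fails. Under p = T, u = F, s = F, the left side is false but the right side is true.

Neither direction holds.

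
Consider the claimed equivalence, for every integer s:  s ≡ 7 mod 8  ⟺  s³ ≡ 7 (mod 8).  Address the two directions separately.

(→) Suppose s ≡ 7 mod 8. Write s = 8j + 7. Then (8j + 7)³ = 512j³ + 1344j² + 1176j + 343 = 8(64j³ + 168j² + 147j + 42) + 7, so s³ ≡ 7 (mod 8).

(←) For the converse, argue contrapositively. If s ≢ 7 (mod 8), then s is congruent to one of 0, 1, 2, 3, 4, 5, 6 modulo 8, and these give s³ ≡ 0, 1, 0, 3, 0, 5, 0 respectively — never 7.

Both implications hold.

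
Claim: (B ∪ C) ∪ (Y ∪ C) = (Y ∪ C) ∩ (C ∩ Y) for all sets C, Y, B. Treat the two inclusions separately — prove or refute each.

(⊆) This inclusion fails. Take C = {1}, Y = ∅, B = ∅; then 1 ∈ (B ∪ C) ∪ (Y ∪ C) but 1 ∉ (Y ∪ C) ∩ (C ∩ Y).

(⊇) Let x ∈ (Y ∪ C) ∩ (C ∩ Y). Then either x ∈ C ∩ Y and x ∉ B; or x ∈ C ∩ Y ∩ B. In each case x ∈ (B ∪ C) ∪ (Y ∪ C), so (Y ∪ C) ∩ (C ∩ Y) ⊆ (B ∪ C) ∪ (Y ∪ C).

Only the reverse inclusion holds.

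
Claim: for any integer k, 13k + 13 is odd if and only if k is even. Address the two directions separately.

Both implications hold.

(⟹) Suppose 13k + 13 is odd. Since 13 is odd, 13k and k have the same parity, so 13k + 13 ≡ k + 13 (mod 2). As 13 is odd, 13k + 13 is odd exactly when k is even. Thus k is even.

(⟸) Conversely, suppose k is even; write k = 2j. Then 13k + 13 = 13·(2j) + 13 = 2·13j + 13, which is odd.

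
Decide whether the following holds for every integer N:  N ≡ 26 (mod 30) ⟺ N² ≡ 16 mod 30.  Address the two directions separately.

Not equivalent: only (⇒) holds.

(⇒) Suppose N ≡ 26 (mod 30). Write N = 30j + 26. Then (30j + 26)² = 900j² + 1560j + 676 = 30(30j² + 52j + 22) + 16, so N² ≡ 16 (mod 30).

(⇐) This fails: take N = 4. Then 4² = 16 ≡ 16 (mod 30), yet 4 ≡ 4 (mod 30), not 26.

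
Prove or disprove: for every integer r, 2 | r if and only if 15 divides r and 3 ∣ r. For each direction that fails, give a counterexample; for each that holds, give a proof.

Both directions fail.

(→) This fails: take r = 2. Certainly 2 ∣ 2, but 15 ∤ 2.

(←) This fails: take r = 15. Both 15 ∣ 15 and 3 ∣ 15, yet 15 is not a multiple of 2 (since 15 = 7·2 + 1), so 2 ∤ 15.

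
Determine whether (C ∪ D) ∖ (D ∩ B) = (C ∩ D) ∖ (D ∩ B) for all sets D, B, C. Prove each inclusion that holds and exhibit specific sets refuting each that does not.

(⊆) fails; (⊇) holds.

Forward inclusion. This inclusion fails. Take D = {1}, B = ∅, C = ∅; then 1 ∈ (C ∪ D) ∖ (D ∩ B) but 1 ∉ (C ∩ D) ∖ (D ∩ B).

Reverse inclusion. Let x ∈ (C ∩ D) ∖ (D ∩ B). Then x ∈ D ∩ C and x ∉ B, from which x ∈ (C ∪ D) ∖ (D ∩ B).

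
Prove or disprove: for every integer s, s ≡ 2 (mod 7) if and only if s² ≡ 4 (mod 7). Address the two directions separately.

Not equivalent: only (⇒) holds.

(⇐) This fails: take s = 5. Then 5² = 25 ≡ 4 (mod 7), yet 5 ≡ 5 (mod 7), not 2.

(⇒) Suppose s ≡ 2 (mod 7). Write s = 7j + 2. Then (7j + 2)² = 49j² + 28j + 4 = 7(7j² + 4j) + 4, so s² ≡ 4 (mod 7).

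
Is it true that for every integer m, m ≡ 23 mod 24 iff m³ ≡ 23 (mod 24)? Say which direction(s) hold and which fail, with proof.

(⇒) Suppose m ≡ 23 mod 24. Write m = 24j + 23. Then (24j + 23)³ = 13824j³ + 39744j² + 38088j + 12167 = 24(576j³ + 1656j² + 1587j + 506) + 23, so m³ ≡ 23 (mod 24).

(⇐) Conversely, suppose m³ ≡ 23 (mod 24). The only residue r in {0, …, 23} with r³ ≡ 23 (mod 24) is r = 23, so m ≡ 23 (mod 24).

Equivalent; both directions hold.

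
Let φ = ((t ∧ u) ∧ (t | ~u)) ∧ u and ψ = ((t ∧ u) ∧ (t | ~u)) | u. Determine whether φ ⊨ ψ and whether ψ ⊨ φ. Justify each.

[⇐] This fails. Under u = T, t = F, the left side is false but the right side is true.

[⇒] Assume the antecedent. If u is true, ((t ∧ u) ∧ (t | ~u)) | u reduces to true regardless of the other variables. If u is false, the antecedent cannot hold. Either way ((t ∧ u) ∧ (t | ~u)) | u holds.

Only the forward direction holds.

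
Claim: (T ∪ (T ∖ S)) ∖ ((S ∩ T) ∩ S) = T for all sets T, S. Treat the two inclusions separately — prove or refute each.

Forward inclusion. Let x ∈ (T ∪ (T ∖ S)) ∖ ((S ∩ T) ∩ S). Then x ∈ T and x ∉ S, from which x ∈ T.

Reverse inclusion. This inclusion fails. Take T = {1}, S = {1}; then 1 ∈ T but 1 ∉ (T ∪ (T ∖ S)) ∖ ((S ∩ T) ∩ S).

Only the forward inclusion holds.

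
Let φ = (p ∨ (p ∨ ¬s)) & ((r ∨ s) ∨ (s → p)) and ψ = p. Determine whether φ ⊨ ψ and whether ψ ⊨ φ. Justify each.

(←) Assume the antecedent. If s is true, the antecedent forces (s = T, p = T, r = F) or (s = T, p = T, r = T), and the consequent holds there. If s is false, the consequent reduces to true regardless of the other variables. Either way the consequent holds.

(→) This fails. Under s = F, p = F, r = F, the left side is true but the right side is false.

Only the converse holds.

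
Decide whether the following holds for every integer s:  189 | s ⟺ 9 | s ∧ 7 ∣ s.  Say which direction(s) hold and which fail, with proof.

[⇒] If 189 ∣ s, write s = 189q. Since 189 = 21·9, s = 9·(21q), so 9 ∣ s; and since 189 = 27·7, s = 7·(27q), so 7 ∣ s.

[⇐] This fails: take s = 63. Both 9 ∣ 63 and 7 ∣ 63, yet 63 is not a multiple of 189 (since 63 = 0·189 + 63), so 189 ∤ 63.

Not equivalent: only (⇒) holds.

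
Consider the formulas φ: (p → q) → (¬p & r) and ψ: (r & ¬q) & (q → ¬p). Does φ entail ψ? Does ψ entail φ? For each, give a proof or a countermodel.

Not equivalent: only (⇐) holds.

(⇒) This fails. Under p = T, r = F, q = F, the left side is true but the right side is false.

(⇐) Assume the antecedent. If p is true, the antecedent forces (p = T, r = T, q = F), and (p → q) → (¬p & r) holds there. If p is false, the antecedent forces (p = F, r = T, q = F), and (p → q) → (¬p & r) holds there. Either way (p → q) → (¬p & r) holds.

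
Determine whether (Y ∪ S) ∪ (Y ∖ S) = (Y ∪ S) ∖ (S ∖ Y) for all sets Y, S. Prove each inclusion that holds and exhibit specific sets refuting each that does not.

(⟹) This inclusion fails. Take Y = ∅, S = {1}; then 1 ∈ (Y ∪ S) ∪ (Y ∖ S) but 1 ∉ (Y ∪ S) ∖ (S ∖ Y).

(⟸) Let x ∈ (Y ∪ S) ∖ (S ∖ Y). Then either x ∈ Y and x ∉ S; or x ∈ Y ∩ S. In each case x ∈ (Y ∪ S) ∪ (Y ∖ S), so (Y ∪ S) ∖ (S ∖ Y) ⊆ (Y ∪ S) ∪ (Y ∖ S).

The sets are not equal: only the reverse inclusion holds.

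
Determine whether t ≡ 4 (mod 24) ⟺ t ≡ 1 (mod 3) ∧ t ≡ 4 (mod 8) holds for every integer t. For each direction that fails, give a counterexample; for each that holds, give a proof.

Both implications hold.

Forward direction. Suppose t ≡ 4 (mod 24); write t = 24j + 4. Since 3 ∣ 24, reducing mod 3 gives t ≡ 4 ≡ 1 (mod 3); since 8 ∣ 24, reducing mod 8 gives t ≡ 4 (mod 8).

Converse. If t ≡ 1 (mod 3) and t ≡ 4 (mod 8), then by the Chinese remainder theorem t ≡ 4 (mod 24). This is exactly t ≡ 4 (mod 24).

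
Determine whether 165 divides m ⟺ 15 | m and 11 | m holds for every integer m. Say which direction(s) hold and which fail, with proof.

The biconditional holds.

[⇒] If 165 ∣ m, write m = 165q. Since 165 = 11·15, m = 15·(11q), so 15 ∣ m; and since 165 = 15·11, m = 11·(15q), so 11 ∣ m.

[⇐] Suppose 15 ∣ m and 11 ∣ m. Any common multiple of 15 and 11 is a multiple of their lcm; here gcd(15, 11) = 1, so lcm(15, 11) = 15·11 = 165, so 165 ∣ m.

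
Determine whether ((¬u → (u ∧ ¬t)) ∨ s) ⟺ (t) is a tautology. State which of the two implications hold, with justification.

Forward direction. This fails. Under u = T, t = F, s = F, the left side is true but the right side is false.

Converse. This fails. Under u = F, t = T, s = F, the left side is false but the right side is true.

Neither implication holds.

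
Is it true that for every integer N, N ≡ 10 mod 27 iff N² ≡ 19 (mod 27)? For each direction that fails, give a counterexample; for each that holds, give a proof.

Only the forward direction holds.

(⟹) Suppose N ≡ 10 mod 27. Write N = 27j + 10. Then (27j + 10)² = 729j² + 540j + 100 = 27(27j² + 20j + 3) + 19, so N² ≡ 19 (mod 27).

(⟸) This fails: take N = 17. Then 17² = 289 ≡ 19 (mod 27), yet 17 ≡ 17 (mod 27), not 10.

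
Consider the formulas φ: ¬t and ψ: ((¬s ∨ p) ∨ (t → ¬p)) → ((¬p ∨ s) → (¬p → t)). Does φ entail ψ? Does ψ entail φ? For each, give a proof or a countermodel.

Neither implication holds.

(→) This fails. Under p = F, t = F, s = F, the left side is true but the right side is false.

(←) This fails. Under p = F, t = T, s = F, the left side is false but the right side is true.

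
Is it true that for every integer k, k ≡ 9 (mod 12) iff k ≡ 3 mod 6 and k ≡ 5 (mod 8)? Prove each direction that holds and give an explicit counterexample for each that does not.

(→) This fails: k = 9 gives 9 ≡ 9 (mod 12) but 9 ≡ 1 (mod 8), so the conjunction on the right does not hold.

(←) Conversely, if k ≡ 3 (mod 6) and k ≡ 5 (mod 8), then by the Chinese remainder theorem k ≡ 21 (mod 24). Since 21 ≡ 9 (mod 12) and 12 ∣ 24, we get k ≡ 9 (mod 12).

(⇒) fails; (⇐) holds.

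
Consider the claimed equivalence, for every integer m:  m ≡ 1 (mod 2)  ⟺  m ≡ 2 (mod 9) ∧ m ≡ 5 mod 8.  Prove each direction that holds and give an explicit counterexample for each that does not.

[⇒] This fails: m = 1 gives 1 ≡ 1 (mod 2) but 1 ≡ 1 (mod 9), so the conjunction on the right does not hold.

[⇐] Conversely, if m ≡ 2 (mod 9) and m ≡ 5 (mod 8), then by the Chinese remainder theorem m ≡ 29 (mod 72). Since 29 ≡ 1 (mod 2) and 2 ∣ 72, we get m ≡ 1 (mod 2).

Not equivalent: only (⇐) holds.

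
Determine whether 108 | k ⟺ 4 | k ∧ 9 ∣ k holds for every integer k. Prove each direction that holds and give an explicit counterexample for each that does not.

(←) This fails: take k = 36. Both 4 ∣ 36 and 9 ∣ 36, yet 36 is not a multiple of 108 (since 36 = 0·108 + 36), so 108 ∤ 36.

(→) If 108 ∣ k, write k = 108q. Since 108 = 27·4, k = 4·(27q), so 4 ∣ k; and since 108 = 12·9, k = 9·(12q), so 9 ∣ k.

Only the forward implication holds.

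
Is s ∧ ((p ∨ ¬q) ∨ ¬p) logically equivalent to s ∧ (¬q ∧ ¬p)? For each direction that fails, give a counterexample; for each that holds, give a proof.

(⇒) This fails. Under q = T, p = F, s = T, the left side is true but the right side is false.

(⇐) Assume the antecedent. If q is true, the antecedent cannot hold. If q is false, the antecedent forces (q = F, p = F, s = T), and s ∧ ((p ∨ ¬q) ∨ ¬p) holds there. Either way s ∧ ((p ∨ ¬q) ∨ ¬p) holds.

Only the reverse direction holds.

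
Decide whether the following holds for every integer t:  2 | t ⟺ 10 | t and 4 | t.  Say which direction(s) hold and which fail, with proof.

[⇒] This fails: take t = 2. Certainly 2 ∣ 2, but 10 ∤ 2.

[⇐] Suppose 10 ∣ t and 4 ∣ t. Any common multiple of 10 and 4 is a multiple of their lcm; here lcm(10, 4) = 10·4/gcd(10, 4) = 40/2 = 20, so 20 ∣ t. Since 2 ∣ 20, it follows that 2 ∣ t.

Only the reverse direction holds.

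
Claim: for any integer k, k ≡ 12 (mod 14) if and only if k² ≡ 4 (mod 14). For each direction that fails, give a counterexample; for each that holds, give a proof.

The forward direction holds; the converse fails.

[⇐] This fails: take k = 2. Then 2² = 4 ≡ 4 (mod 14), yet 2 ≡ 2 (mod 14), not 12.

[⇒] Suppose k ≡ 12 (mod 14). Write k = 14j + 12. Then (14j + 12)² = 196j² + 336j + 144 = 14(14j² + 24j + 10) + 4, so k² ≡ 4 (mod 14).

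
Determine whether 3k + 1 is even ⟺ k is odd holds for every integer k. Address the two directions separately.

Both implications hold.

[⇒] Suppose 3k + 1 is even. Since 3 is odd, 3k and k have the same parity, so 3k + 1 ≡ k + 1 (mod 2). As 1 is odd, 3k + 1 is even exactly when k is odd. Thus k is odd.

[⇐] Conversely, suppose k is odd; write k = 2j + 1. Then 3k + 1 = 3·(2j + 1) + 1 = 2·3j + 4, which is even.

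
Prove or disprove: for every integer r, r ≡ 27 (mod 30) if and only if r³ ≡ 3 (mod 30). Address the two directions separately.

Both implications hold.

(⇒) Suppose r ≡ 27 (mod 30). Write r = 30j + 27. Then (30j + 27)³ = 27000j³ + 72900j² + 65610j + 19683 = 30(900j³ + 2430j² + 2187j + 656) + 3, so r³ ≡ 3 (mod 30).

(⇐) Conversely, suppose r³ ≡ 3 (mod 30). The only residue r in {0, …, 29} with r³ ≡ 3 (mod 30) is r = 27, so r ≡ 27 (mod 30).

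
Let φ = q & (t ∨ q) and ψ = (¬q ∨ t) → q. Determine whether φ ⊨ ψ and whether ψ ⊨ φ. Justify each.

Equivalent; both directions hold.

(⟹) Assume the antecedent. If t is true, the antecedent forces (t = T, q = T), and (¬q ∨ t) → q holds there. If t is false, the antecedent forces (t = F, q = T), and (¬q ∨ t) → q holds there. Either way (¬q ∨ t) → q holds.

(⟸) Assume the antecedent. If t is true, the antecedent forces (t = T, q = T), and q & (t ∨ q) holds there. If t is false, the antecedent forces (t = F, q = T), and q & (t ∨ q) holds there. Either way q & (t ∨ q) holds.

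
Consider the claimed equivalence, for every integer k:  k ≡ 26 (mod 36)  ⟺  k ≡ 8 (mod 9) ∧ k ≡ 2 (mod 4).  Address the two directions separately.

(→) Suppose k ≡ 26 (mod 36); write k = 36j + 26. Since 9 ∣ 36, reducing mod 9 gives k ≡ 26 ≡ 8 (mod 9); since 4 ∣ 36, reducing mod 4 gives k ≡ 26 ≡ 2 (mod 4).

(←) Conversely, if k ≡ 8 (mod 9) and k ≡ 2 (mod 4), then by the Chinese remainder theorem k ≡ 26 (mod 36). This is exactly k ≡ 26 (mod 36).

Both implications hold.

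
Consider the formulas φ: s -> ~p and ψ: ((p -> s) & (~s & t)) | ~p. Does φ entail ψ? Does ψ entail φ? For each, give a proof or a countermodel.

Only the reverse direction holds.

(⟹) This fails. Under t = F, s = F, p = T, the left side is true but the right side is false.

(⟸) Assume the antecedent. If t is true, the antecedent forces (t = T, s = F, p = F) or (t = T, s = T, p = F), and s -> ~p holds there. If t is false, the antecedent forces (t = F, s = F, p = F) or (t = F, s = T, p = F), and s -> ~p holds there. Either way s -> ~p holds.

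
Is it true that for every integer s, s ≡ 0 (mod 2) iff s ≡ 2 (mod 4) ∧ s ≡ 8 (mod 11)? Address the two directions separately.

(→) This fails: s = 0 gives 0 ≡ 0 (mod 2) but 0 ≡ 0 (mod 4), so the conjunction on the right does not hold.

(←) Conversely, if s ≡ 2 (mod 4) and s ≡ 8 (mod 11), then by the Chinese remainder theorem s ≡ 30 (mod 44). Since 30 ≡ 0 (mod 2) and 2 ∣ 44, we get s ≡ 0 (mod 2).

Not equivalent: only (⇐) holds.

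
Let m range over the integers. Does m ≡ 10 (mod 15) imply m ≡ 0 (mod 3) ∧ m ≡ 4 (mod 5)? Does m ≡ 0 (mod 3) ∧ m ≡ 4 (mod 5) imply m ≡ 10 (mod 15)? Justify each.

(⟹) This fails: m = 10 gives 10 ≡ 10 (mod 15) but 10 ≡ 1 (mod 3), so the conjunction on the right does not hold.

(⟸) This fails: m = 9 satisfies both congruences on the right (9 ≡ 0 mod 3 and 9 ≡ 4 mod 5) yet 9 ≡ 9 (mod 15), not 10.

Neither implication holds.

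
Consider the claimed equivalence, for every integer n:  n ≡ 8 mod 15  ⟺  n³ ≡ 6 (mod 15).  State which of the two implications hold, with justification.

(⟹) This fails: take n = 8. Then 8 ≡ 8 (mod 15), but 8³ = 512 ≡ 2 (mod 15), not 6.

(⟸) This fails: take n = 6. Then 6³ = 216 ≡ 6 (mod 15), yet 6 ≡ 6 (mod 15), not 8.

Neither direction holds.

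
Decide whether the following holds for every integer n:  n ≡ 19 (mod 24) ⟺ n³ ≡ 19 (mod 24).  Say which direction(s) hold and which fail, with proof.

[⇒] Suppose n ≡ 19 (mod 24). Write n = 24j + 19. Then (24j + 19)³ = 13824j³ + 32832j² + 25992j + 6859 = 24(576j³ + 1368j² + 1083j + 285) + 19, so n³ ≡ 19 (mod 24).

[⇐] Conversely, suppose n³ ≡ 19 (mod 24). The only residue r in {0, …, 23} with r³ ≡ 19 (mod 24) is r = 19, so n ≡ 19 (mod 24).

Both directions hold.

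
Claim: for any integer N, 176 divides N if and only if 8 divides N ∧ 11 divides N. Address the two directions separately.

[⇒] If 176 ∣ N, write N = 176q. Since 176 = 22·8, N = 8·(22q), so 8 ∣ N; and since 176 = 16·11, N = 11·(16q), so 11 ∣ N.

[⇐] This fails: take N = 88. Both 8 ∣ 88 and 11 ∣ 88, yet 88 is not a multiple of 176 (since 88 = 0·176 + 88), so 176 ∤ 88.

Only the forward direction holds.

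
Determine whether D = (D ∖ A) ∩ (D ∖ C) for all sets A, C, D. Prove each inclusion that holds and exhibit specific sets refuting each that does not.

(⟹) This inclusion fails. Take A = {1}, C = ∅, D = {1}; then 1 ∈ D but 1 ∉ (D ∖ A) ∩ (D ∖ C).

(⟸) Let x ∈ (D ∖ A) ∩ (D ∖ C). Then x ∈ D and x ∉ A, C, from which x ∈ D.

Only the reverse inclusion holds.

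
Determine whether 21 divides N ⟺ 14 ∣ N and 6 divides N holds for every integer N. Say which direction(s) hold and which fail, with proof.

(→) This fails: take N = 21. Certainly 21 ∣ 21, but 14 ∤ 21.

(←) Suppose 14 ∣ N and 6 ∣ N. Any common multiple of 14 and 6 is a multiple of their lcm; here lcm(14, 6) = 14·6/gcd(14, 6) = 84/2 = 42, so 42 ∣ N. Since 21 ∣ 42, it follows that 21 ∣ N.

Only the reverse direction holds.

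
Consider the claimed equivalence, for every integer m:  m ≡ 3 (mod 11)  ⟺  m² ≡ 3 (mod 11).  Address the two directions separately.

Forward direction. This fails: take m = 3. Then 3 ≡ 3 (mod 11), but 3² = 9 ≡ 9 (mod 11), not 3.

Converse. This fails: take m = 5. Then 5² = 25 ≡ 3 (mod 11), yet 5 ≡ 5 (mod 11), not 3.

(⇒) fails and (⇐) fails.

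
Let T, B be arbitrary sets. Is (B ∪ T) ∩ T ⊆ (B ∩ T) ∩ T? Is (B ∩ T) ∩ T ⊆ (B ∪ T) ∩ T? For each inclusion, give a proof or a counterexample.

The sets are not equal: only the reverse inclusion holds.

(⊇) Let x ∈ (B ∩ T) ∩ T. Then x ∈ T ∩ B, from which x ∈ (B ∪ T) ∩ T.

(⊆) This inclusion fails. Take T = {1}, B = ∅; then 1 ∈ (B ∪ T) ∩ T but 1 ∉ (B ∩ T) ∩ T.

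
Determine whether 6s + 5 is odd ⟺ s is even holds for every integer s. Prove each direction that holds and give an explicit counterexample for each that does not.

(⇒) fails; (⇐) holds.

Converse. Suppose s is even. Since 6 is even, 6s is even for every s, so 6s + 5 has the same parity as 5, which is odd. Hence 6s + 5 is odd.

Forward direction. This fails: take s = 7. Then 6s + 5 = 47, which is odd, yet s = 7 is odd, not even.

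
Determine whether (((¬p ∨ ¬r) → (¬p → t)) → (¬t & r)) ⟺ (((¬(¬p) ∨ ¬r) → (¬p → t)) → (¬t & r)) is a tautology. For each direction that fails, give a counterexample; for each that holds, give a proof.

(⟹) Assume the antecedent. If p is true, the antecedent forces (t = F, p = T, r = T), and the consequent holds there. If p is false, the antecedent forces (t = F, p = F, r = F) or (t = F, p = F, r = T), and the consequent holds there. Either way the consequent holds.

(⟸) Assume the antecedent. If p is true, the antecedent forces (t = F, p = T, r = T), and the consequent holds there. If p is false, the antecedent forces (t = F, p = F, r = F) or (t = F, p = F, r = T), and the consequent holds there. Either way the consequent holds.

Equivalent; both directions hold.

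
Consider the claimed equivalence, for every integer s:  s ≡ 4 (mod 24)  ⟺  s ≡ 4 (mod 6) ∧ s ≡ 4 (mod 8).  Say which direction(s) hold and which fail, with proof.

(→) Suppose s ≡ 4 (mod 24); write s = 24j + 4. Since 6 ∣ 24, reducing mod 6 gives s ≡ 4 (mod 6); since 8 ∣ 24, reducing mod 8 gives s ≡ 4 (mod 8).

(←) Conversely, if s ≡ 4 (mod 6) and s ≡ 4 (mod 8), then by the Chinese remainder theorem s ≡ 4 (mod 24). This is exactly s ≡ 4 (mod 24).

Equivalent; both directions hold.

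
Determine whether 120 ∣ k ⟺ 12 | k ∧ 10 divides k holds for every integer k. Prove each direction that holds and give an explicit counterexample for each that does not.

(⟸) This fails: take k = 60. Both 12 ∣ 60 and 10 ∣ 60, yet 60 is not a multiple of 120 (since 60 = 0·120 + 60), so 120 ∤ 60.

(⟹) If 120 ∣ k, write k = 120q. Since 120 = 10·12, k = 12·(10q), so 12 ∣ k; and since 120 = 12·10, k = 10·(12q), so 10 ∣ k.

Only the forward direction holds.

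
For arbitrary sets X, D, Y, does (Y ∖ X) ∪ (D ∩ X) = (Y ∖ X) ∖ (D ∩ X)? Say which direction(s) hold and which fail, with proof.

Reverse inclusion. Let x ∈ (Y ∖ X) ∖ (D ∩ X). Then either x ∈ Y and x ∉ X, D; or x ∈ D ∩ Y and x ∉ X. In each case x ∈ (Y ∖ X) ∪ (D ∩ X), so (Y ∖ X) ∖ (D ∩ X) ⊆ (Y ∖ X) ∪ (D ∩ X).

Forward inclusion. This inclusion fails. Take X = {1}, D = {1}, Y = ∅; then 1 ∈ (Y ∖ X) ∪ (D ∩ X) but 1 ∉ (Y ∖ X) ∖ (D ∩ X).

Only the reverse inclusion holds.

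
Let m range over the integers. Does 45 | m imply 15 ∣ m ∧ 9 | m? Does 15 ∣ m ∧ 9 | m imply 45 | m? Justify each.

Both implications hold.

(⟸) Suppose 15 ∣ m and 9 ∣ m. Any common multiple of 15 and 9 is a multiple of their lcm; here lcm(15, 9) = 15·9/gcd(15, 9) = 135/3 = 45, so 45 ∣ m.

(⟹) If 45 ∣ m, write m = 45q. Since 45 = 3·15, m = 15·(3q), so 15 ∣ m; and since 45 = 5·9, m = 9·(5q), so 9 ∣ m.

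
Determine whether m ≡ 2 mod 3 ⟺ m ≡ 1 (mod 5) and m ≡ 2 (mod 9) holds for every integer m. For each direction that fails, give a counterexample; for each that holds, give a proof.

(→) This fails: m = 32 gives 32 ≡ 2 (mod 3) but 32 ≡ 2 (mod 5), so the conjunction on the right does not hold.

(←) Conversely, if m ≡ 1 (mod 5) and m ≡ 2 (mod 9), then by the Chinese remainder theorem m ≡ 11 (mod 45). Since 11 ≡ 2 (mod 3) and 3 ∣ 45, we get m ≡ 2 (mod 3).

(⇒) fails; (⇐) holds.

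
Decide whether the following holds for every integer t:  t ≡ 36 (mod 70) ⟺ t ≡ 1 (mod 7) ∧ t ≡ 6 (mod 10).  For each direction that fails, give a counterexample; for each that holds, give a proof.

(⟹) Suppose t ≡ 36 (mod 70); write t = 70j + 36. Since 7 ∣ 70, reducing mod 7 gives t ≡ 36 ≡ 1 (mod 7); since 10 ∣ 70, reducing mod 10 gives t ≡ 36 ≡ 6 (mod 10).

(⟸) Conversely, if t ≡ 1 (mod 7) and t ≡ 6 (mod 10), then by the Chinese remainder theorem t ≡ 36 (mod 70). This is exactly t ≡ 36 (mod 70).

Equivalent; both directions hold.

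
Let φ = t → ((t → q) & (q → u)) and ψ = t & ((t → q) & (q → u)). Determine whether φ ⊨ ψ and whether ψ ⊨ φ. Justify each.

(⟸) Assume the antecedent. If u is true, the antecedent forces (u = T, q = T, t = T), and t → ((t → q) & (q → u)) holds there. If u is false, the antecedent cannot hold. Either way t → ((t → q) & (q → u)) holds.

(⟹) This fails. Under u = F, q = F, t = F, the left side is true but the right side is false.

Not equivalent: only (⇐) holds.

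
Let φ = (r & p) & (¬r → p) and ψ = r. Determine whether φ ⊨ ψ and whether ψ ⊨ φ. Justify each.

(→) Assume the antecedent. If p is true, the antecedent forces (p = T, r = T), and r holds there. If p is false, the antecedent cannot hold. Either way r holds.

(←) This fails. Under p = F, r = T, the left side is false but the right side is true.

Not equivalent: only (⇒) holds.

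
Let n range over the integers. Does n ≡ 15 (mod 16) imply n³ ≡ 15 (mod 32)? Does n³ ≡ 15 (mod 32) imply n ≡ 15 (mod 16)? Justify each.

Forward direction. This fails: take n = 31. Then 31 ≡ 15 (mod 16), but 31³ = 29791 ≡ 31 (mod 32), not 15.

Converse. The residues r modulo 32 with r³ ≡ 15 (mod 32) are exactly {15}, and each is ≡ 15 (mod 16).

Only the converse holds.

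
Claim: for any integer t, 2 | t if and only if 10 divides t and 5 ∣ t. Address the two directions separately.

Forward direction. This fails: take t = 2. Certainly 2 ∣ 2, but 10 ∤ 2.

Converse. Suppose 10 ∣ t and 5 ∣ t. Any common multiple of 10 and 5 is a multiple of their lcm; here lcm(10, 5) = 10·5/gcd(10, 5) = 50/5 = 10, so 10 ∣ t. Since 2 ∣ 10, it follows that 2 ∣ t.

Only the converse holds.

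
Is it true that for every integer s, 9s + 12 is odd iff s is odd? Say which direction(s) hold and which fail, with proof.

Both directions hold.

[⇒] Suppose 9s + 12 is odd. Since 9 is odd, 9s and s have the same parity, so 9s + 12 ≡ s + 12 (mod 2). As 12 is even, 9s + 12 is odd exactly when s is odd. Thus s is odd.

[⇐] Conversely, suppose s is odd; write s = 2j + 1. Then 9s + 12 = 9·(2j + 1) + 12 = 2·9j + 21, which is odd.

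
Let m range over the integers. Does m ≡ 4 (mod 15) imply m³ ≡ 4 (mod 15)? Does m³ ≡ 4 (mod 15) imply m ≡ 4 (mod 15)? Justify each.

(←) Suppose m³ ≡ 4 (mod 15). The only residue r in {0, …, 14} with r³ ≡ 4 (mod 15) is r = 4, so m ≡ 4 (mod 15).

(→) Suppose m ≡ 4 (mod 15). Write m = 15j + 4. Then (15j + 4)³ = 3375j³ + 2700j² + 720j + 64 = 15(225j³ + 180j² + 48j + 4) + 4, so m³ ≡ 4 (mod 15).

The biconditional holds.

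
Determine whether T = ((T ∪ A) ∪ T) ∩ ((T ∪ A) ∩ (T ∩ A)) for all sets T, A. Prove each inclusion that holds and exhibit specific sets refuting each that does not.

Only the reverse inclusion holds.

(⟹) This inclusion fails. Take T = {1}, A = ∅; then 1 ∈ T but 1 ∉ ((T ∪ A) ∪ T) ∩ ((T ∪ A) ∩ (T ∩ A)).

(⟸) Let x ∈ ((T ∪ A) ∪ T) ∩ ((T ∪ A) ∩ (T ∩ A)). Then x ∈ T ∩ A, from which x ∈ T.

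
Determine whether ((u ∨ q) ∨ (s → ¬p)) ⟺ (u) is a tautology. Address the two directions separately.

Forward direction. This fails. Under s = F, u = F, q = F, p = F, the left side is true but the right side is false.

Converse. Assume the antecedent. If u is true, (u ∨ q) ∨ (s → ¬p) reduces to true regardless of the other variables. If u is false, the antecedent cannot hold. Either way (u ∨ q) ∨ (s → ¬p) holds.

(⇒) fails; (⇐) holds.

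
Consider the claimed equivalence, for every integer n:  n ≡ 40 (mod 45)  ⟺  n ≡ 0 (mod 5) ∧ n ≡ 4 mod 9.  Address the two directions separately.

Converse. If n ≡ 0 (mod 5) and n ≡ 4 (mod 9), then by the Chinese remainder theorem n ≡ 40 (mod 45). This is exactly n ≡ 40 (mod 45).

Forward direction. Suppose n ≡ 40 (mod 45); write n = 45j + 40. Since 5 ∣ 45, reducing mod 5 gives n ≡ 40 ≡ 0 (mod 5); since 9 ∣ 45, reducing mod 9 gives n ≡ 40 ≡ 4 (mod 9).

Equivalent; both directions hold.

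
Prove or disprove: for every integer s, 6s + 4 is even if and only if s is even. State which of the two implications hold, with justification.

[⇒] This fails: take s = 1. Then 6s + 4 = 10, which is even, yet s = 1 is odd, not even.

[⇐] Suppose s is even. Since 6 is even, 6s is even for every s, so 6s + 4 has the same parity as 4, which is even. Hence 6s + 4 is even.

(⇒) fails; (⇐) holds.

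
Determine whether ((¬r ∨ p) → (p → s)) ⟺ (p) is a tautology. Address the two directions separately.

(⟹) This fails. Under p = F, r = F, s = F, the left side is true but the right side is false.

(⟸) This fails. Under p = T, r = F, s = F, the left side is false but the right side is true.

Both directions fail.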